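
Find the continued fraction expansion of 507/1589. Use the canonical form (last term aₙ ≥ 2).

[0; 3, 7, 2, 5, 6]

507 = 0×1589 + 507
1589 = 3×507 + 68
507 = 7×68 + 31
68 = 2×31 + 6
31 = 5×6 + 1
6 = 6×1 + 0  (stop)
So 507/1589 = [0; 3, 7, 2, 5, 6].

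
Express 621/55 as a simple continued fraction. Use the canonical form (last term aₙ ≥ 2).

621 = 11×55 + 16
55 = 3×16 + 7
16 = 2×7 + 2
7 = 3×2 + 1
2 = 2×1 + 0  (stop)
So 621/55 = [11; 3, 2, 3, 2].

[11; 3, 2, 3, 2]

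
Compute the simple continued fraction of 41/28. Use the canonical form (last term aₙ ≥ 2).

41 = 1×28 + 13
28 = 2×13 + 2
13 = 6×2 + 1
2 = 2×1 + 0  (stop)
So 41/28 = [1; 2, 6, 2].

[1; 2, 6, 2]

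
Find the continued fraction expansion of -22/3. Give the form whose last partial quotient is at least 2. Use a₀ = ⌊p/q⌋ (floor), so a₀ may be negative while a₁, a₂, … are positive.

[-8; 1, 2]

-22 = -8×3 + 2
3 = 1×2 + 1
2 = 2×1 + 0  (stop)
So -22/3 = [-8; 1, 2].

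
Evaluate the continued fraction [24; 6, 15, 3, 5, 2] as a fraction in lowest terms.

Using pₖ = aₖpₖ₋₁ + pₖ₋₂ and qₖ = aₖqₖ₋₁ + qₖ₋₂:
  k=0: a=24, p=24, q=1
  k=1: a=6, p=145, q=6
  k=2: a=15, p=2199, q=91
  k=3: a=3, p=6742, q=279
  k=4: a=5, p=35909, q=1486
  k=5: a=2, p=78560, q=3251

78560/3251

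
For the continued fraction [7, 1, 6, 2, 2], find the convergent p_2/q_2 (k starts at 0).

55/7

Using pₖ = aₖpₖ₋₁ + pₖ₋₂, qₖ = aₖqₖ₋₁ + qₖ₋₂ (with p₋₁=1, p₋₂=0, q₋₁=0, q₋₂=1):
  k=0: a=7, p=7, q=1
  k=1: a=1, p=8, q=1
  k=2: a=6, p=55, q=7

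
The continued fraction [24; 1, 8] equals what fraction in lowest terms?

Fold from the inside: start with 8/1.
  1 + 1/8 = 9/8
  24 + 8/9 = 224/9

224/9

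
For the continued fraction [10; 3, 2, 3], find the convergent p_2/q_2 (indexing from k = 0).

72/7

Using pₖ = aₖpₖ₋₁ + pₖ₋₂, qₖ = aₖqₖ₋₁ + qₖ₋₂ (with p₋₁=1, p₋₂=0, q₋₁=0, q₋₂=1):
  k=0: a=10, p=10, q=1
  k=1: a=3, p=31, q=3
  k=2: a=2, p=72, q=7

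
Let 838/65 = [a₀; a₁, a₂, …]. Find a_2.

838 = 12·65 + 58   →  a_0 = 12
65 = 1·58 + 7   →  a_1 = 1
58 = 8·7 + 2   →  a_2 = 8

8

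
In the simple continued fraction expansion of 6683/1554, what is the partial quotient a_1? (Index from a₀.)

6683 = 4·1554 + 467   →  a_0 = 4
1554 = 3·467 + 153   →  a_1 = 3

3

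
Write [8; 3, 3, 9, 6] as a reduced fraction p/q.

Using pₖ = aₖpₖ₋₁ + pₖ₋₂ and qₖ = aₖqₖ₋₁ + qₖ₋₂:
  k=0: a=8, p=8, q=1
  k=1: a=3, p=25, q=3
  k=2: a=3, p=83, q=10
  k=3: a=9, p=772, q=93
  k=4: a=6, p=4715, q=568

4715/568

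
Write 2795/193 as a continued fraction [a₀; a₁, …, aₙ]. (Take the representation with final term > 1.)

2795 = 14×193 + 93
193 = 2×93 + 7
93 = 13×7 + 2
7 = 3×2 + 1
2 = 2×1 + 0  (stop)
So 2795/193 = [14; 2, 13, 3, 2].

[14; 2, 13, 3, 2]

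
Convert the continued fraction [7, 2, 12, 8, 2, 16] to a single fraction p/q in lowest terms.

52855/7066

Fold from the inside: start with 16/1.
  2 + 1/16 = 33/16
  8 + 16/33 = 280/33
  12 + 33/280 = 3393/280
  2 + 280/3393 = 7066/3393
  7 + 3393/7066 = 52855/7066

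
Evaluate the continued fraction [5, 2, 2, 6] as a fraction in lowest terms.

Using pₖ = aₖpₖ₋₁ + pₖ₋₂ and qₖ = aₖqₖ₋₁ + qₖ₋₂:
  k=0: a=5, p=5, q=1
  k=1: a=2, p=11, q=2
  k=2: a=2, p=27, q=5
  k=3: a=6, p=173, q=32

173/32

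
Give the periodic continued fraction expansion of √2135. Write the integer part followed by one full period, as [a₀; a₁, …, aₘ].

[46; 4, 1, 5, 1, 4, 92]

a₀ = ⌊√2135⌋ = 46.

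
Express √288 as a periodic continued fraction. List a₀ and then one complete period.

[16; 1, 32]

a₀ = ⌊√288⌋ = 16.
With m₀=0, d₀=1 and mₖ₊₁ = dₖaₖ − mₖ, dₖ₊₁ = (n − mₖ₊₁²)/dₖ, aₖ₊₁ = ⌊(a₀+mₖ₊₁)/dₖ₊₁⌋:
  k=1: m=16, d=32, a=1
  k=2: m=16, d=1, a=32
d=1 and a=2a₀=32 at k=2, so the next step gives (m, d) = (16, 32) again — its k=1 value — and the period has length 2.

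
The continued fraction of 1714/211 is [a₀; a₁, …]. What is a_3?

1

1714 = 8·211 + 26   →  a_0 = 8
211 = 8·26 + 3   →  a_1 = 8
26 = 8·3 + 2   →  a_2 = 8
3 = 1·2 + 1   →  a_3 = 1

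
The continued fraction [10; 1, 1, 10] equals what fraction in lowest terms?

221/21

Fold from the inside: start with 10/1.
  1 + 1/10 = 11/10
  1 + 10/11 = 21/11
  10 + 11/21 = 221/21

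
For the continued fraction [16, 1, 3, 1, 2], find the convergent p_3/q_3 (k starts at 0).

84/5

Using pₖ = aₖpₖ₋₁ + pₖ₋₂, qₖ = aₖqₖ₋₁ + qₖ₋₂ (with p₋₁=1, p₋₂=0, q₋₁=0, q₋₂=1):
  k=0: a=16, p=16, q=1
  k=1: a=1, p=17, q=1
  k=2: a=3, p=67, q=4
  k=3: a=1, p=84, q=5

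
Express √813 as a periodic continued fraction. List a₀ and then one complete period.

a₀ = ⌊√813⌋ = 28.
With m₀=0, d₀=1 and mₖ₊₁ = dₖaₖ − mₖ, dₖ₊₁ = (n − mₖ₊₁²)/dₖ, aₖ₊₁ = ⌊(a₀+mₖ₊₁)/dₖ₊₁⌋:
  k=1: m=28, d=29, a=1
  k=2: m=1, d=28, a=1
  k=3: m=27, d=3, a=18
  k=4: m=27, d=28, a=1
  k=5: m=1, d=29, a=1
  k=6: m=28, d=1, a=56
d=1 and a=2a₀=56 at k=6, so the next step gives (m, d) = (28, 29) again — its k=1 value — and the period has length 6.

[28; 1, 1, 18, 1, 1, 56]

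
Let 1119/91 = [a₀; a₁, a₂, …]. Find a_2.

2

1119 = 12·91 + 27   →  a_0 = 12
91 = 3·27 + 10   →  a_1 = 3
27 = 2·10 + 7   →  a_2 = 2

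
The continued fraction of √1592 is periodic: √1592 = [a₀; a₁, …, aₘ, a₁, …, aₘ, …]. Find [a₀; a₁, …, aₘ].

a₀ = ⌊√1592⌋ = 39.
With m₀=0, d₀=1 and mₖ₊₁ = dₖaₖ − mₖ, dₖ₊₁ = (n − mₖ₊₁²)/dₖ, aₖ₊₁ = ⌊(a₀+mₖ₊₁)/dₖ₊₁⌋:
  k=1: m=39, d=71, a=1
  k=2: m=32, d=8, a=8
  k=3: m=32, d=71, a=1
  k=4: m=39, d=1, a=78
d=1 and a=2a₀=78 at k=4, so the next step gives (m, d) = (39, 71) again — its k=1 value — and the period has length 4.

[39; 1, 8, 1, 78]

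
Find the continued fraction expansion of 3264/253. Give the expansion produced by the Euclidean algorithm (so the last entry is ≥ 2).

[12; 1, 9, 8, 3]

3264 = 12·253 + 228
253 = 1·228 + 25
228 = 9·25 + 3
25 = 8·3 + 1
3 = 3·1 + 0  (stop)
So 3264/253 = [12; 1, 9, 8, 3].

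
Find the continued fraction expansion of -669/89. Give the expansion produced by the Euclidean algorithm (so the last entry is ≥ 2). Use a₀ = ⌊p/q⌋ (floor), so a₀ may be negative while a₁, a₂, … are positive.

-669 = -8*89 + 43
89 = 2*43 + 3
43 = 14*3 + 1
3 = 3*1 + 0  (stop)
So -669/89 = [-8; 2, 14, 3].

[-8; 2, 14, 3]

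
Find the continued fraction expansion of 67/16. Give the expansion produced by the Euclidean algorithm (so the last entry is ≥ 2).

67 = 4·16 + 3
16 = 5·3 + 1
3 = 3·1 + 0  (stop)
So 67/16 = [4; 5, 3].

[4; 5, 3]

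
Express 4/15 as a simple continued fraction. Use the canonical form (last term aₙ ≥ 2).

4 = 0×15 + 4
15 = 3×4 + 3
4 = 1×3 + 1
3 = 3×1 + 0  (stop)
So 4/15 = [0; 3, 1, 3].

[0; 3, 1, 3]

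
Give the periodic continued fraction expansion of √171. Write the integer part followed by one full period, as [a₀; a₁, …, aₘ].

[13; 13, 26]

a₀ = ⌊√171⌋ = 13.
With m₀=0, d₀=1 and mₖ₊₁ = dₖaₖ − mₖ, dₖ₊₁ = (n − mₖ₊₁²)/dₖ, aₖ₊₁ = ⌊(a₀+mₖ₊₁)/dₖ₊₁⌋:
  k=1: m=13, d=2, a=13
  k=2: m=13, d=1, a=26
d=1 and a=2a₀=26 at k=2, so the next step gives (m, d) = (13, 2) again — its k=1 value — and the period has length 2.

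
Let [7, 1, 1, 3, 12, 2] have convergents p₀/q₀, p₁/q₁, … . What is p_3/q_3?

53/7

Using pₖ = aₖpₖ₋₁ + pₖ₋₂, qₖ = aₖqₖ₋₁ + qₖ₋₂ (with p₋₁=1, p₋₂=0, q₋₁=0, q₋₂=1):
  k=0: a=7, p=7, q=1
  k=1: a=1, p=8, q=1
  k=2: a=1, p=15, q=2
  k=3: a=3, p=53, q=7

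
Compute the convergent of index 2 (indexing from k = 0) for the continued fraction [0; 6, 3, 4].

Using pₖ = aₖpₖ₋₁ + pₖ₋₂, qₖ = aₖqₖ₋₁ + qₖ₋₂ (with p₋₁=1, p₋₂=0, q₋₁=0, q₋₂=1):
  k=0: a=0, p=0, q=1
  k=1: a=6, p=1, q=6
  k=2: a=3, p=3, q=19

3/19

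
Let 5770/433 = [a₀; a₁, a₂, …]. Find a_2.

5770 = 13·433 + 141   →  a_0 = 13
433 = 3·141 + 10   →  a_1 = 3
141 = 14·10 + 1   →  a_2 = 14

14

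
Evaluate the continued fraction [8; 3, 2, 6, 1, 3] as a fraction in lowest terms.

1666/201

Using pₖ = aₖpₖ₋₁ + pₖ₋₂ and qₖ = aₖqₖ₋₁ + qₖ₋₂:
  k=0: a=8, p=8, q=1
  k=1: a=3, p=25, q=3
  k=2: a=2, p=58, q=7
  k=3: a=6, p=373, q=45
  k=4: a=1, p=431, q=52
  k=5: a=3, p=1666, q=201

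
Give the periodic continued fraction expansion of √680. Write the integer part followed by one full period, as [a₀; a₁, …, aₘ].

[26; 13, 52]

a₀ = ⌊√680⌋ = 26.
With m₀=0, d₀=1 and mₖ₊₁ = dₖaₖ − mₖ, dₖ₊₁ = (n − mₖ₊₁²)/dₖ, aₖ₊₁ = ⌊(a₀+mₖ₊₁)/dₖ₊₁⌋:
  k=1: m=26, d=4, a=13
  k=2: m=26, d=1, a=52
d=1 and a=2a₀=52 at k=2, so the next step gives (m, d) = (26, 4) again — its k=1 value — and the period has length 2.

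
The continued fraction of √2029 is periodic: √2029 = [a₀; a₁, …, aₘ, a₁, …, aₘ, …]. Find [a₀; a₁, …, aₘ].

a₀ = ⌊√2029⌋ = 45.

[45; 22, 1, 1, 22, 90]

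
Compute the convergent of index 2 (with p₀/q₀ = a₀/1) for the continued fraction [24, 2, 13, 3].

661/27

Using pₖ = aₖpₖ₋₁ + pₖ₋₂, qₖ = aₖqₖ₋₁ + qₖ₋₂ (with p₋₁=1, p₋₂=0, q₋₁=0, q₋₂=1):
  k=0: a=24, p=24, q=1
  k=1: a=2, p=49, q=2
  k=2: a=13, p=661, q=27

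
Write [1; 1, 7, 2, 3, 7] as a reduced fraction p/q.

809/430

Fold from the inside: start with 7/1.
  3 + 1/7 = 22/7
  2 + 7/22 = 51/22
  7 + 22/51 = 379/51
  1 + 51/379 = 430/379
  1 + 379/430 = 809/430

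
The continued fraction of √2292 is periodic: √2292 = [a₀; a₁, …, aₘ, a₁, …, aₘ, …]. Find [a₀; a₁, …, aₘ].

a₀ = ⌊√2292⌋ = 47.
With m₀=0, d₀=1 and mₖ₊₁ = dₖaₖ − mₖ, dₖ₊₁ = (n − mₖ₊₁²)/dₖ, aₖ₊₁ = ⌊(a₀+mₖ₊₁)/dₖ₊₁⌋:
  k=1: m=47, d=83, a=1
  k=2: m=36, d=12, a=6
  k=3: m=36, d=83, a=1
  k=4: m=47, d=1, a=94
d=1 and a=2a₀=94 at k=4, so the next step gives (m, d) = (47, 83) again — its k=1 value — and the period has length 4.

[47; 1, 6, 1, 94]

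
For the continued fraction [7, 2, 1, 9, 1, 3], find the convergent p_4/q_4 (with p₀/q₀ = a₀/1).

Using pₖ = aₖpₖ₋₁ + pₖ₋₂, qₖ = aₖqₖ₋₁ + qₖ₋₂ (with p₋₁=1, p₋₂=0, q₋₁=0, q₋₂=1):
  k=0: a=7, p=7, q=1
  k=1: a=2, p=15, q=2
  k=2: a=1, p=22, q=3
  k=3: a=9, p=213, q=29
  k=4: a=1, p=235, q=32

235/32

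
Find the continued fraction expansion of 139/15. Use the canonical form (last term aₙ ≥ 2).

139 = 9*15 + 4
15 = 3*4 + 3
4 = 1*3 + 1
3 = 3*1 + 0  (stop)
So 139/15 = [9; 3, 1, 3].

[9; 3, 1, 3]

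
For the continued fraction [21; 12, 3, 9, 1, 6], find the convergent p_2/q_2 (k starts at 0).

Using pₖ = aₖpₖ₋₁ + pₖ₋₂, qₖ = aₖqₖ₋₁ + qₖ₋₂ (with p₋₁=1, p₋₂=0, q₋₁=0, q₋₂=1):
  k=0: a=21, p=21, q=1
  k=1: a=12, p=253, q=12
  k=2: a=3, p=780, q=37

780/37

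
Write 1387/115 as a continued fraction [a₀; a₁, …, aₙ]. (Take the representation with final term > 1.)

[12; 16, 2, 3]

1387 = 12*115 + 7
115 = 16*7 + 3
7 = 2*3 + 1
3 = 3*1 + 0  (stop)
So 1387/115 = [12; 16, 2, 3].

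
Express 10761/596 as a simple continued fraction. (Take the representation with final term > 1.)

10761 = 18×596 + 33
596 = 18×33 + 2
33 = 16×2 + 1
2 = 2×1 + 0  (stop)
So 10761/596 = [18; 18, 16, 2].

[18; 18, 16, 2]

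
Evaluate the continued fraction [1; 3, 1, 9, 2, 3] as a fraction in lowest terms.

358/285

Fold from the inside: start with 3/1.
  2 + 1/3 = 7/3
  9 + 3/7 = 66/7
  1 + 7/66 = 73/66
  3 + 66/73 = 285/73
  1 + 73/285 = 358/285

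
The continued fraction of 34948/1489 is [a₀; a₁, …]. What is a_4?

2

34948 = 23·1489 + 701   →  a_0 = 23
1489 = 2·701 + 87   →  a_1 = 2
701 = 8·87 + 5   →  a_2 = 8
87 = 17·5 + 2   →  a_3 = 17
5 = 2·2 + 1   →  a_4 = 2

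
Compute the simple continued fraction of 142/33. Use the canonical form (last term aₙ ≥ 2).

142 = 4·33 + 10
33 = 3·10 + 3
10 = 3·3 + 1
3 = 3·1 + 0  (stop)
So 142/33 = [4; 3, 3, 3].

[4; 3, 3, 3]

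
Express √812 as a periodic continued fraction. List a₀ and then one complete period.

a₀ = ⌊√812⌋ = 28.
With m₀=0, d₀=1 and mₖ₊₁ = dₖaₖ − mₖ, dₖ₊₁ = (n − mₖ₊₁²)/dₖ, aₖ₊₁ = ⌊(a₀+mₖ₊₁)/dₖ₊₁⌋:
  k=1: m=28, d=28, a=2
  k=2: m=28, d=1, a=56
d=1 and a=2a₀=56 at k=2, so the next step gives (m, d) = (28, 28) again — its k=1 value — and the period has length 2.

[28; 2, 56]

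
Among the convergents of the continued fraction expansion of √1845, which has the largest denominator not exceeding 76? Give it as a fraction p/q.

√1845 = [42; 1, 20, 2, 20, 1, 84, …] (period length 6).
Convergents:
  p_0/q_0 = 42/1
  p_1/q_1 = 43/1
  p_2/q_2 = 902/21
  p_3/q_3 = 1847/43
  p_4/q_4 = 37842/881
q_3 = 43 ≤ 76 < 881 = q_4, so the answer is 1847/43.

1847/43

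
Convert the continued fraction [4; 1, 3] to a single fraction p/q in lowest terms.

19/4

Fold from the inside: start with 3/1.
  1 + 1/3 = 4/3
  4 + 3/4 = 19/4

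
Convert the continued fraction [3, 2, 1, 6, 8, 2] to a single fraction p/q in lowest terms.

1159/346

Fold from the inside: start with 2/1.
  8 + 1/2 = 17/2
  6 + 2/17 = 104/17
  1 + 17/104 = 121/104
  2 + 104/121 = 346/121
  3 + 121/346 = 1159/346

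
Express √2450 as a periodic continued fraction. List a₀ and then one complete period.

[49; 2, 98]

a₀ = ⌊√2450⌋ = 49.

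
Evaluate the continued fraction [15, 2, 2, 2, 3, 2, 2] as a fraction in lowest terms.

3530/229

Fold from the inside: start with 2/1.
  2 + 1/2 = 5/2
  3 + 2/5 = 17/5
  2 + 5/17 = 39/17
  2 + 17/39 = 95/39
  2 + 39/95 = 229/95
  15 + 95/229 = 3530/229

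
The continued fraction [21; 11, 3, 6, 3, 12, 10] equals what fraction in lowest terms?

1777939/84309

Fold from the inside: start with 10/1.
  12 + 1/10 = 121/10
  3 + 10/121 = 373/121
  6 + 121/373 = 2359/373
  3 + 373/2359 = 7450/2359
  11 + 2359/7450 = 84309/7450
  21 + 7450/84309 = 1777939/84309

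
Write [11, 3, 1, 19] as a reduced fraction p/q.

889/79

Using pₖ = aₖpₖ₋₁ + pₖ₋₂ and qₖ = aₖqₖ₋₁ + qₖ₋₂:
  k=0: a=11, p=11, q=1
  k=1: a=3, p=34, q=3
  k=2: a=1, p=45, q=4
  k=3: a=19, p=889, q=79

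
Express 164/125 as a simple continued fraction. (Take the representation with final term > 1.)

164 = 1*125 + 39
125 = 3*39 + 8
39 = 4*8 + 7
8 = 1*7 + 1
7 = 7*1 + 0  (stop)
So 164/125 = [1; 3, 4, 1, 7].

[1; 3, 4, 1, 7]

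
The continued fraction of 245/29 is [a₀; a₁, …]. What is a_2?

4

245 = 8·29 + 13   →  a_0 = 8
29 = 2·13 + 3   →  a_1 = 2
13 = 4·3 + 1   →  a_2 = 4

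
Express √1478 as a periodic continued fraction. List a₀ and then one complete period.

a₀ = ⌊√1478⌋ = 38.
With m₀=0, d₀=1 and mₖ₊₁ = dₖaₖ − mₖ, dₖ₊₁ = (n − mₖ₊₁²)/dₖ, aₖ₊₁ = ⌊(a₀+mₖ₊₁)/dₖ₊₁⌋:
  k=1: m=38, d=34, a=2
  k=2: m=30, d=17, a=4
  k=3: m=38, d=2, a=38
  k=4: m=38, d=17, a=4
  k=5: m=30, d=34, a=2
  k=6: m=38, d=1, a=76
d=1 and a=2a₀=76 at k=6, so the next step gives (m, d) = (38, 34) again — its k=1 value — and the period has length 6.

[38; 2, 4, 38, 4, 2, 76]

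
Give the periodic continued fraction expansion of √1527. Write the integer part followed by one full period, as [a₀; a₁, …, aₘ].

a₀ = ⌊√1527⌋ = 39.

[39; 13, 78]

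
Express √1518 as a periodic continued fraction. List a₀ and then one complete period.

a₀ = ⌊√1518⌋ = 38.
With m₀=0, d₀=1 and mₖ₊₁ = dₖaₖ − mₖ, dₖ₊₁ = (n − mₖ₊₁²)/dₖ, aₖ₊₁ = ⌊(a₀+mₖ₊₁)/dₖ₊₁⌋:
  k=1: m=38, d=74, a=1
  k=2: m=36, d=3, a=24
  k=3: m=36, d=74, a=1
  k=4: m=38, d=1, a=76
d=1 and a=2a₀=76 at k=4, so the next step gives (m, d) = (38, 74) again — its k=1 value — and the period has length 4.

[38; 1, 24, 1, 76]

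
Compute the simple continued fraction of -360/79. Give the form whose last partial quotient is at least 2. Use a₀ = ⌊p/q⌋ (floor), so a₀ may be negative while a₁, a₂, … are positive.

-360 = -5·79 + 35
79 = 2·35 + 9
35 = 3·9 + 8
9 = 1·8 + 1
8 = 8·1 + 0  (stop)
So -360/79 = [-5; 2, 3, 1, 8].

[-5; 2, 3, 1, 8]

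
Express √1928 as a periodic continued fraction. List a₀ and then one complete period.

[43; 1, 9, 1, 86]

a₀ = ⌊√1928⌋ = 43.
With m₀=0, d₀=1 and mₖ₊₁ = dₖaₖ − mₖ, dₖ₊₁ = (n − mₖ₊₁²)/dₖ, aₖ₊₁ = ⌊(a₀+mₖ₊₁)/dₖ₊₁⌋:
  k=1: m=43, d=79, a=1
  k=2: m=36, d=8, a=9
  k=3: m=36, d=79, a=1
  k=4: m=43, d=1, a=86
d=1 and a=2a₀=86 at k=4, so the next step gives (m, d) = (43, 79) again — its k=1 value — and the period has length 4.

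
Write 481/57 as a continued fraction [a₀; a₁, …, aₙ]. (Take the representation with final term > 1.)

481 = 8·57 + 25
57 = 2·25 + 7
25 = 3·7 + 4
7 = 1·4 + 3
4 = 1·3 + 1
3 = 3·1 + 0  (stop)
So 481/57 = [8; 2, 3, 1, 1, 3].

[8; 2, 3, 1, 1, 3]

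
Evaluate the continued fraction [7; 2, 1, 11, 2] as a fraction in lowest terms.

Using pₖ = aₖpₖ₋₁ + pₖ₋₂ and qₖ = aₖqₖ₋₁ + qₖ₋₂:
  k=0: a=7, p=7, q=1
  k=1: a=2, p=15, q=2
  k=2: a=1, p=22, q=3
  k=3: a=11, p=257, q=35
  k=4: a=2, p=536, q=73

536/73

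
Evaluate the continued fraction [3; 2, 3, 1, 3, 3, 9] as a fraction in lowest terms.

Fold from the inside: start with 9/1.
  3 + 1/9 = 28/9
  3 + 9/28 = 93/28
  1 + 28/93 = 121/93
  3 + 93/121 = 456/121
  2 + 121/456 = 1033/456
  3 + 456/1033 = 3555/1033

3555/1033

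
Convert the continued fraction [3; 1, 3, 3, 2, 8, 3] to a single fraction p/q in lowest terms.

Fold from the inside: start with 3/1.
  8 + 1/3 = 25/3
  2 + 3/25 = 53/25
  3 + 25/53 = 184/53
  3 + 53/184 = 605/184
  1 + 184/605 = 789/605
  3 + 605/789 = 2972/789

2972/789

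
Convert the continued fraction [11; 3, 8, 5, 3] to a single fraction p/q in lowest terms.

Fold from the inside: start with 3/1.
  5 + 1/3 = 16/3
  8 + 3/16 = 131/16
  3 + 16/131 = 409/131
  11 + 131/409 = 4630/409

4630/409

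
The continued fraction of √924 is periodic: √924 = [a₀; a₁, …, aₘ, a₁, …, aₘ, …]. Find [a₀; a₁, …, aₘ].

a₀ = ⌊√924⌋ = 30.
With m₀=0, d₀=1 and mₖ₊₁ = dₖaₖ − mₖ, dₖ₊₁ = (n − mₖ₊₁²)/dₖ, aₖ₊₁ = ⌊(a₀+mₖ₊₁)/dₖ₊₁⌋:
  k=1: m=30, d=24, a=2
  k=2: m=18, d=25, a=1
  k=3: m=7, d=35, a=1
  k=4: m=28, d=4, a=14
  k=5: m=28, d=35, a=1
  k=6: m=7, d=25, a=1
  k=7: m=18, d=24, a=2
  k=8: m=30, d=1, a=60
d=1 and a=2a₀=60 at k=8, so the next step gives (m, d) = (30, 24) again — its k=1 value — and the period has length 8.

[30; 2, 1, 1, 14, 1, 1, 2, 60]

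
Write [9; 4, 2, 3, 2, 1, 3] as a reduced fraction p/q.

3478/377

Fold from the inside: start with 3/1.
  1 + 1/3 = 4/3
  2 + 3/4 = 11/4
  3 + 4/11 = 37/11
  2 + 11/37 = 85/37
  4 + 37/85 = 377/85
  9 + 85/377 = 3478/377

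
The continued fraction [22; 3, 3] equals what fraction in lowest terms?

223/10

Using pₖ = aₖpₖ₋₁ + pₖ₋₂ and qₖ = aₖqₖ₋₁ + qₖ₋₂:
  k=0: a=22, p=22, q=1
  k=1: a=3, p=67, q=3
  k=2: a=3, p=223, q=10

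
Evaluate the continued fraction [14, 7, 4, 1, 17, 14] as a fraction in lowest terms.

Using pₖ = aₖpₖ₋₁ + pₖ₋₂ and qₖ = aₖqₖ₋₁ + qₖ₋₂:
  k=0: a=14, p=14, q=1
  k=1: a=7, p=99, q=7
  k=2: a=4, p=410, q=29
  k=3: a=1, p=509, q=36
  k=4: a=17, p=9063, q=641
  k=5: a=14, p=127391, q=9010

127391/9010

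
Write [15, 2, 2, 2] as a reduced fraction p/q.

Using pₖ = aₖpₖ₋₁ + pₖ₋₂ and qₖ = aₖqₖ₋₁ + qₖ₋₂:
  k=0: a=15, p=15, q=1
  k=1: a=2, p=31, q=2
  k=2: a=2, p=77, q=5
  k=3: a=2, p=185, q=12

185/12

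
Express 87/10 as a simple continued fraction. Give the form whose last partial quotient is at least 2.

[8; 1, 2, 3]

87 = 8*10 + 7
10 = 1*7 + 3
7 = 2*3 + 1
3 = 3*1 + 0  (stop)
So 87/10 = [8; 1, 2, 3].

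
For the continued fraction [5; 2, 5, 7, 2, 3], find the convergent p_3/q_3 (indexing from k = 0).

431/79

Using pₖ = aₖpₖ₋₁ + pₖ₋₂, qₖ = aₖqₖ₋₁ + qₖ₋₂ (with p₋₁=1, p₋₂=0, q₋₁=0, q₋₂=1):
  k=0: a=5, p=5, q=1
  k=1: a=2, p=11, q=2
  k=2: a=5, p=60, q=11
  k=3: a=7, p=431, q=79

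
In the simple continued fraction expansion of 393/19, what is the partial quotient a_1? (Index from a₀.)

393 = 20·19 + 13   →  a_0 = 20
19 = 1·13 + 6   →  a_1 = 1

1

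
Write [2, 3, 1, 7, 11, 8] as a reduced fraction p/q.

6302/2791

Using pₖ = aₖpₖ₋₁ + pₖ₋₂ and qₖ = aₖqₖ₋₁ + qₖ₋₂:
  k=0: a=2, p=2, q=1
  k=1: a=3, p=7, q=3
  k=2: a=1, p=9, q=4
  k=3: a=7, p=70, q=31
  k=4: a=11, p=779, q=345
  k=5: a=8, p=6302, q=2791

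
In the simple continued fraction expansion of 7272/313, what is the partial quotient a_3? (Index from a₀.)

7272 = 23·313 + 73   →  a_0 = 23
313 = 4·73 + 21   →  a_1 = 4
73 = 3·21 + 10   →  a_2 = 3
21 = 2·10 + 1   →  a_3 = 2

2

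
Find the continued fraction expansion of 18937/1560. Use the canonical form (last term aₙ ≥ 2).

18937 = 12×1560 + 217
1560 = 7×217 + 41
217 = 5×41 + 12
41 = 3×12 + 5
12 = 2×5 + 2
5 = 2×2 + 1
2 = 2×1 + 0  (stop)
So 18937/1560 = [12; 7, 5, 3, 2, 2, 2].

[12; 7, 5, 3, 2, 2, 2]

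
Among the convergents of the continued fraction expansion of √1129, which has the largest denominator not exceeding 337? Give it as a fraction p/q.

√1129 = [33; 1, 1, 1, 1, 66, …] (period length 5).
Convergents:
  p_0/q_0 = 33/1
  p_1/q_1 = 34/1
  p_2/q_2 = 67/2
  p_3/q_3 = 101/3
  p_4/q_4 = 168/5
  p_5/q_5 = 11189/333
  p_6/q_6 = 11357/338
q_5 = 333 ≤ 337 < 338 = q_6, so the answer is 11189/333.

11189/333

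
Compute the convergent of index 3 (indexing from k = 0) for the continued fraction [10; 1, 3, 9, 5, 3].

398/37

Using pₖ = aₖpₖ₋₁ + pₖ₋₂, qₖ = aₖqₖ₋₁ + qₖ₋₂ (with p₋₁=1, p₋₂=0, q₋₁=0, q₋₂=1):
  k=0: a=10, p=10, q=1
  k=1: a=1, p=11, q=1
  k=2: a=3, p=43, q=4
  k=3: a=9, p=398, q=37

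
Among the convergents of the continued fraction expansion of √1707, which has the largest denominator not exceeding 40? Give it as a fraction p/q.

785/19

√1707 = [41; 3, 6, 41, 6, 3, 82, …] (period length 6).
Convergents:
  p_0/q_0 = 41/1
  p_1/q_1 = 124/3
  p_2/q_2 = 785/19
  p_3/q_3 = 32309/782
q_2 = 19 ≤ 40 < 782 = q_3, so the answer is 785/19.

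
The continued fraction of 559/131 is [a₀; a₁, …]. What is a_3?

559 = 4·131 + 35   →  a_0 = 4
131 = 3·35 + 26   →  a_1 = 3
35 = 1·26 + 9   →  a_2 = 1
26 = 2·9 + 8   →  a_3 = 2

2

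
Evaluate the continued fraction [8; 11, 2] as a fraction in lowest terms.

Fold from the inside: start with 2/1.
  11 + 1/2 = 23/2
  8 + 2/23 = 186/23

186/23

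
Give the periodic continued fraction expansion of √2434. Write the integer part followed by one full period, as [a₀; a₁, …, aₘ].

a₀ = ⌊√2434⌋ = 49.

[49; 2, 1, 48, 1, 2, 98]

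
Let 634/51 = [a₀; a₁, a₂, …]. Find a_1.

2

634 = 12·51 + 22   →  a_0 = 12
51 = 2·22 + 7   →  a_1 = 2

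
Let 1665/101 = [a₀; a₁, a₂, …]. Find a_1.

1665 = 16·101 + 49   →  a_0 = 16
101 = 2·49 + 3   →  a_1 = 2

2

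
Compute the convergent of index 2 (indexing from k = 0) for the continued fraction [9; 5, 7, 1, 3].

331/36

Using pₖ = aₖpₖ₋₁ + pₖ₋₂, qₖ = aₖqₖ₋₁ + qₖ₋₂ (with p₋₁=1, p₋₂=0, q₋₁=0, q₋₂=1):
  k=0: a=9, p=9, q=1
  k=1: a=5, p=46, q=5
  k=2: a=7, p=331, q=36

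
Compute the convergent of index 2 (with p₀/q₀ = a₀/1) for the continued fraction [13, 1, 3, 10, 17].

55/4

Using pₖ = aₖpₖ₋₁ + pₖ₋₂, qₖ = aₖqₖ₋₁ + qₖ₋₂ (with p₋₁=1, p₋₂=0, q₋₁=0, q₋₂=1):
  k=0: a=13, p=13, q=1
  k=1: a=1, p=14, q=1
  k=2: a=3, p=55, q=4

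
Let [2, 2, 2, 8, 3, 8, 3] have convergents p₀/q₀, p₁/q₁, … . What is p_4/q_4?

Using pₖ = aₖpₖ₋₁ + pₖ₋₂, qₖ = aₖqₖ₋₁ + qₖ₋₂ (with p₋₁=1, p₋₂=0, q₋₁=0, q₋₂=1):
  k=0: a=2, p=2, q=1
  k=1: a=2, p=5, q=2
  k=2: a=2, p=12, q=5
  k=3: a=8, p=101, q=42
  k=4: a=3, p=315, q=131

315/131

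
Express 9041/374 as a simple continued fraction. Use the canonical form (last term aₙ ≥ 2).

[24; 5, 1, 3, 16]

9041 = 24·374 + 65
374 = 5·65 + 49
65 = 1·49 + 16
49 = 3·16 + 1
16 = 16·1 + 0  (stop)
So 9041/374 = [24; 5, 1, 3, 16].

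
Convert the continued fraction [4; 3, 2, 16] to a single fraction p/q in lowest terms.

493/115

Fold from the inside: start with 16/1.
  2 + 1/16 = 33/16
  3 + 16/33 = 115/33
  4 + 33/115 = 493/115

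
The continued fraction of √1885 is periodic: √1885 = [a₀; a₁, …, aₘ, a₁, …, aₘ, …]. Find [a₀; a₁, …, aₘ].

[43; 2, 2, 2, 86]

a₀ = ⌊√1885⌋ = 43.
With m₀=0, d₀=1 and mₖ₊₁ = dₖaₖ − mₖ, dₖ₊₁ = (n − mₖ₊₁²)/dₖ, aₖ₊₁ = ⌊(a₀+mₖ₊₁)/dₖ₊₁⌋:
  k=1: m=43, d=36, a=2
  k=2: m=29, d=29, a=2
  k=3: m=29, d=36, a=2
  k=4: m=43, d=1, a=86
d=1 and a=2a₀=86 at k=4, so the next step gives (m, d) = (43, 36) again — its k=1 value — and the period has length 4.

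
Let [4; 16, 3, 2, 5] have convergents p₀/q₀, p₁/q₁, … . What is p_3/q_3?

463/114

Using pₖ = aₖpₖ₋₁ + pₖ₋₂, qₖ = aₖqₖ₋₁ + qₖ₋₂ (with p₋₁=1, p₋₂=0, q₋₁=0, q₋₂=1):
  k=0: a=4, p=4, q=1
  k=1: a=16, p=65, q=16
  k=2: a=3, p=199, q=49
  k=3: a=2, p=463, q=114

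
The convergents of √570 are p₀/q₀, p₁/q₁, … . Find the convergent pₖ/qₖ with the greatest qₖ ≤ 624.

√570 = [23; 1, 6, 1, 46, …] (period length 4).
Convergents:
  p_0/q_0 = 23/1
  p_1/q_1 = 24/1
  p_2/q_2 = 167/7
  p_3/q_3 = 191/8
  p_4/q_4 = 8953/375
  p_5/q_5 = 9144/383
  p_6/q_6 = 63817/2673
q_5 = 383 ≤ 624 < 2673 = q_6, so the answer is 9144/383.

9144/383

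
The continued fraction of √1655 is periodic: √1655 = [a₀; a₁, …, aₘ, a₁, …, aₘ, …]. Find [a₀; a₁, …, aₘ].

a₀ = ⌊√1655⌋ = 40.
With m₀=0, d₀=1 and mₖ₊₁ = dₖaₖ − mₖ, dₖ₊₁ = (n − mₖ₊₁²)/dₖ, aₖ₊₁ = ⌊(a₀+mₖ₊₁)/dₖ₊₁⌋:
  k=1: m=40, d=55, a=1
  k=2: m=15, d=26, a=2
  k=3: m=37, d=11, a=7
  k=4: m=40, d=5, a=16
  k=5: m=40, d=11, a=7
  k=6: m=37, d=26, a=2
  k=7: m=15, d=55, a=1
  k=8: m=40, d=1, a=80
d=1 and a=2a₀=80 at k=8, so the next step gives (m, d) = (40, 55) again — its k=1 value — and the period has length 8.

[40; 1, 2, 7, 16, 7, 2, 1, 80]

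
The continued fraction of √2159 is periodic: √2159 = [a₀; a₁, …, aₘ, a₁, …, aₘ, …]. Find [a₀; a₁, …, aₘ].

[46; 2, 6, 1, 1, 1, 6, 2, 92]

a₀ = ⌊√2159⌋ = 46.
With m₀=0, d₀=1 and mₖ₊₁ = dₖaₖ − mₖ, dₖ₊₁ = (n − mₖ₊₁²)/dₖ, aₖ₊₁ = ⌊(a₀+mₖ₊₁)/dₖ₊₁⌋:
  k=1: m=46, d=43, a=2
  k=2: m=40, d=13, a=6
  k=3: m=38, d=55, a=1
  k=4: m=17, d=34, a=1
  k=5: m=17, d=55, a=1
  k=6: m=38, d=13, a=6
  k=7: m=40, d=43, a=2
  k=8: m=46, d=1, a=92
d=1 and a=2a₀=92 at k=8, so the next step gives (m, d) = (46, 43) again — its k=1 value — and the period has length 8.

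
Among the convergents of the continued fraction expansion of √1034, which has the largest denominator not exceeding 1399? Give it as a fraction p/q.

√1034 = [32; 6, 2, 2, 2, 6, 64, …] (period length 6).
Convergents:
  p_0/q_0 = 32/1
  p_1/q_1 = 193/6
  p_2/q_2 = 418/13
  p_3/q_3 = 1029/32
  p_4/q_4 = 2476/77
  p_5/q_5 = 15885/494
  p_6/q_6 = 1019116/31693
q_5 = 494 ≤ 1399 < 31693 = q_6, so the answer is 15885/494.

15885/494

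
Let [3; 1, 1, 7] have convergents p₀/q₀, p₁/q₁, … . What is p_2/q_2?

7/2

Using pₖ = aₖpₖ₋₁ + pₖ₋₂, qₖ = aₖqₖ₋₁ + qₖ₋₂ (with p₋₁=1, p₋₂=0, q₋₁=0, q₋₂=1):
  k=0: a=3, p=3, q=1
  k=1: a=1, p=4, q=1
  k=2: a=1, p=7, q=2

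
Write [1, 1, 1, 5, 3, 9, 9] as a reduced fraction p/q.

Fold from the inside: start with 9/1.
  9 + 1/9 = 82/9
  3 + 9/82 = 255/82
  5 + 82/255 = 1357/255
  1 + 255/1357 = 1612/1357
  1 + 1357/1612 = 2969/1612
  1 + 1612/2969 = 4581/2969

4581/2969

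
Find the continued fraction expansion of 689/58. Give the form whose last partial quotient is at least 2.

689 = 11·58 + 51
58 = 1·51 + 7
51 = 7·7 + 2
7 = 3·2 + 1
2 = 2·1 + 0  (stop)
So 689/58 = [11; 1, 7, 3, 2].

[11; 1, 7, 3, 2]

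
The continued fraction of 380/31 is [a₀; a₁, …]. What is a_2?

380 = 12·31 + 8   →  a_0 = 12
31 = 3·8 + 7   →  a_1 = 3
8 = 1·7 + 1   →  a_2 = 1

1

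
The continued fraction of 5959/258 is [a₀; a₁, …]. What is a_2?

5959 = 23·258 + 25   →  a_0 = 23
258 = 10·25 + 8   →  a_1 = 10
25 = 3·8 + 1   →  a_2 = 3

3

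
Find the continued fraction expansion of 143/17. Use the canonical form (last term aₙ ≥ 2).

143 = 8·17 + 7
17 = 2·7 + 3
7 = 2·3 + 1
3 = 3·1 + 0  (stop)
So 143/17 = [8; 2, 2, 3].

[8; 2, 2, 3]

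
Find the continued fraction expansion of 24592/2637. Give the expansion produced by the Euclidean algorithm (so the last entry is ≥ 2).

24592 = 9*2637 + 859
2637 = 3*859 + 60
859 = 14*60 + 19
60 = 3*19 + 3
19 = 6*3 + 1
3 = 3*1 + 0  (stop)
So 24592/2637 = [9; 3, 14, 3, 6, 3].

[9; 3, 14, 3, 6, 3]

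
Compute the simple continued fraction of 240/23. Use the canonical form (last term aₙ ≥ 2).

[10; 2, 3, 3]

240 = 10·23 + 10
23 = 2·10 + 3
10 = 3·3 + 1
3 = 3·1 + 0  (stop)
So 240/23 = [10; 2, 3, 3].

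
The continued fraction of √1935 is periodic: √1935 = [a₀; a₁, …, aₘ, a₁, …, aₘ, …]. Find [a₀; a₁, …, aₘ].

[43; 1, 86]

a₀ = ⌊√1935⌋ = 43.
With m₀=0, d₀=1 and mₖ₊₁ = dₖaₖ − mₖ, dₖ₊₁ = (n − mₖ₊₁²)/dₖ, aₖ₊₁ = ⌊(a₀+mₖ₊₁)/dₖ₊₁⌋:
  k=1: m=43, d=86, a=1
  k=2: m=43, d=1, a=86
d=1 and a=2a₀=86 at k=2, so the next step gives (m, d) = (43, 86) again — its k=1 value — and the period has length 2.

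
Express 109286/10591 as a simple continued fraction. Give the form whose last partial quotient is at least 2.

[10; 3, 7, 3, 2, 3, 19]

109286 = 10×10591 + 3376
10591 = 3×3376 + 463
3376 = 7×463 + 135
463 = 3×135 + 58
135 = 2×58 + 19
58 = 3×19 + 1
19 = 19×1 + 0  (stop)
So 109286/10591 = [10; 3, 7, 3, 2, 3, 19].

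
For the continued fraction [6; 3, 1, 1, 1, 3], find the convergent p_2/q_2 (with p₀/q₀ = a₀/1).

Using pₖ = aₖpₖ₋₁ + pₖ₋₂, qₖ = aₖqₖ₋₁ + qₖ₋₂ (with p₋₁=1, p₋₂=0, q₋₁=0, q₋₂=1):
  k=0: a=6, p=6, q=1
  k=1: a=3, p=19, q=3
  k=2: a=1, p=25, q=4

25/4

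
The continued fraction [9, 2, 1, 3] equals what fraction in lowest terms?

103/11

Fold from the inside: start with 3/1.
  1 + 1/3 = 4/3
  2 + 3/4 = 11/4
  9 + 4/11 = 103/11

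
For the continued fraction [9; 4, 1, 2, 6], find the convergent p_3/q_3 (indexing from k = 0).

129/14

Using pₖ = aₖpₖ₋₁ + pₖ₋₂, qₖ = aₖqₖ₋₁ + qₖ₋₂ (with p₋₁=1, p₋₂=0, q₋₁=0, q₋₂=1):
  k=0: a=9, p=9, q=1
  k=1: a=4, p=37, q=4
  k=2: a=1, p=46, q=5
  k=3: a=2, p=129, q=14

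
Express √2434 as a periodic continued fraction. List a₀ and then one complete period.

[49; 2, 1, 48, 1, 2, 98]

a₀ = ⌊√2434⌋ = 49.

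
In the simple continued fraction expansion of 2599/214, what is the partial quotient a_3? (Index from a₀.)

9

2599 = 12·214 + 31   →  a_0 = 12
214 = 6·31 + 28   →  a_1 = 6
31 = 1·28 + 3   →  a_2 = 1
28 = 9·3 + 1   →  a_3 = 9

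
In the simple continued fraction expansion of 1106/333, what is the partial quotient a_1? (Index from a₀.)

1106 = 3·333 + 107   →  a_0 = 3
333 = 3·107 + 12   →  a_1 = 3

3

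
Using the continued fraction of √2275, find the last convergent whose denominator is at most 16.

√2275 = [47; 1, 2, 3, 2, 1, 94, …] (period length 6).
Convergents:
  p_0/q_0 = 47/1
  p_1/q_1 = 48/1
  p_2/q_2 = 143/3
  p_3/q_3 = 477/10
  p_4/q_4 = 1097/23
q_3 = 10 ≤ 16 < 23 = q_4, so the answer is 477/10.

477/10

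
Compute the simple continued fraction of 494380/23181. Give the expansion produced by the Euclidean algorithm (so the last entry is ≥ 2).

494380 = 21·23181 + 7579
23181 = 3·7579 + 444
7579 = 17·444 + 31
444 = 14·31 + 10
31 = 3·10 + 1
10 = 10·1 + 0  (stop)
So 494380/23181 = [21; 3, 17, 14, 3, 10].

[21; 3, 17, 14, 3, 10]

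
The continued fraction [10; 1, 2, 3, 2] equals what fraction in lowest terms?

Fold from the inside: start with 2/1.
  3 + 1/2 = 7/2
  2 + 2/7 = 16/7
  1 + 7/16 = 23/16
  10 + 16/23 = 246/23

246/23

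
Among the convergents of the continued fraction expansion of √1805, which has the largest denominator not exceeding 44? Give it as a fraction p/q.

√1805 = [42; 2, 16, 2, 84, …] (period length 4).
Convergents:
  p_0/q_0 = 42/1
  p_1/q_1 = 85/2
  p_2/q_2 = 1402/33
  p_3/q_3 = 2889/68
q_2 = 33 ≤ 44 < 68 = q_3, so the answer is 1402/33.

1402/33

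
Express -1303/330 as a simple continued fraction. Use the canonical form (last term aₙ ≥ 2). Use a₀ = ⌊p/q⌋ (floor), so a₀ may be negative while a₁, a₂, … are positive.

-1303 = -4·330 + 17
330 = 19·17 + 7
17 = 2·7 + 3
7 = 2·3 + 1
3 = 3·1 + 0  (stop)
So -1303/330 = [-4; 19, 2, 2, 3].

[-4; 19, 2, 2, 3]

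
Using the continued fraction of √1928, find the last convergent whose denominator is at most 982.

√1928 = [43; 1, 9, 1, 86, …] (period length 4).
Convergents:
  p_0/q_0 = 43/1
  p_1/q_1 = 44/1
  p_2/q_2 = 439/10
  p_3/q_3 = 483/11
  p_4/q_4 = 41977/956
  p_5/q_5 = 42460/967
  p_6/q_6 = 424117/9659
q_5 = 967 ≤ 982 < 9659 = q_6, so the answer is 42460/967.

42460/967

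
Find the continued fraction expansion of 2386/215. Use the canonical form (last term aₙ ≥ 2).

[11; 10, 4, 5]

2386 = 11×215 + 21
215 = 10×21 + 5
21 = 4×5 + 1
5 = 5×1 + 0  (stop)
So 2386/215 = [11; 10, 4, 5].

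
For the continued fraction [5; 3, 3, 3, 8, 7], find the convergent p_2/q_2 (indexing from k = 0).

Using pₖ = aₖpₖ₋₁ + pₖ₋₂, qₖ = aₖqₖ₋₁ + qₖ₋₂ (with p₋₁=1, p₋₂=0, q₋₁=0, q₋₂=1):
  k=0: a=5, p=5, q=1
  k=1: a=3, p=16, q=3
  k=2: a=3, p=53, q=10

53/10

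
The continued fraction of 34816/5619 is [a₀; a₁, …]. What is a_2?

10

34816 = 6·5619 + 1102   →  a_0 = 6
5619 = 5·1102 + 109   →  a_1 = 5
1102 = 10·109 + 12   →  a_2 = 10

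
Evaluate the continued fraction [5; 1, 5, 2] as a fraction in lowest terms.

76/13

Fold from the inside: start with 2/1.
  5 + 1/2 = 11/2
  1 + 2/11 = 13/11
  5 + 11/13 = 76/13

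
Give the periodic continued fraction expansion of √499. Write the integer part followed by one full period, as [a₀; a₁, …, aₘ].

a₀ = ⌊√499⌋ = 22.
With m₀=0, d₀=1 and mₖ₊₁ = dₖaₖ − mₖ, dₖ₊₁ = (n − mₖ₊₁²)/dₖ, aₖ₊₁ = ⌊(a₀+mₖ₊₁)/dₖ₊₁⌋:
  k=1: m=22, d=15, a=2
  k=2: m=8, d=29, a=1
  k=3: m=21, d=2, a=21
  k=4: m=21, d=29, a=1
  k=5: m=8, d=15, a=2
  k=6: m=22, d=1, a=44
d=1 and a=2a₀=44 at k=6, so the next step gives (m, d) = (22, 15) again — its k=1 value — and the period has length 6.

[22; 2, 1, 21, 1, 2, 44]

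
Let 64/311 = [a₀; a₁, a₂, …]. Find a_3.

64 = 0·311 + 64   →  a_0 = 0
311 = 4·64 + 55   →  a_1 = 4
64 = 1·55 + 9   →  a_2 = 1
55 = 6·9 + 1   →  a_3 = 6

6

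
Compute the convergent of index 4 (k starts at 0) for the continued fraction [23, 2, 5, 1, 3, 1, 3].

1173/50

Using pₖ = aₖpₖ₋₁ + pₖ₋₂, qₖ = aₖqₖ₋₁ + qₖ₋₂ (with p₋₁=1, p₋₂=0, q₋₁=0, q₋₂=1):
  k=0: a=23, p=23, q=1
  k=1: a=2, p=47, q=2
  k=2: a=5, p=258, q=11
  k=3: a=1, p=305, q=13
  k=4: a=3, p=1173, q=50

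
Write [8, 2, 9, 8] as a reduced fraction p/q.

1305/154

Using pₖ = aₖpₖ₋₁ + pₖ₋₂ and qₖ = aₖqₖ₋₁ + qₖ₋₂:
  k=0: a=8, p=8, q=1
  k=1: a=2, p=17, q=2
  k=2: a=9, p=161, q=19
  k=3: a=8, p=1305, q=154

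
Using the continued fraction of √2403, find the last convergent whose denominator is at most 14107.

235445/4803

√2403 = [49; 49, 98, …] (period length 2).
Convergents:
  p_0/q_0 = 49/1
  p_1/q_1 = 2402/49
  p_2/q_2 = 235445/4803
  p_3/q_3 = 11539207/235396
q_2 = 4803 ≤ 14107 < 235396 = q_3, so the answer is 235445/4803.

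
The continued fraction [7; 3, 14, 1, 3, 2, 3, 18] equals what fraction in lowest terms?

Fold from the inside: start with 18/1.
  3 + 1/18 = 55/18
  2 + 18/55 = 128/55
  3 + 55/128 = 439/128
  1 + 128/439 = 567/439
  14 + 439/567 = 8377/567
  3 + 567/8377 = 25698/8377
  7 + 8377/25698 = 188263/25698

188263/25698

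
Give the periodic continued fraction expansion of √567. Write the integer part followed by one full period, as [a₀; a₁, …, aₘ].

a₀ = ⌊√567⌋ = 23.

[23; 1, 4, 3, 4, 1, 46]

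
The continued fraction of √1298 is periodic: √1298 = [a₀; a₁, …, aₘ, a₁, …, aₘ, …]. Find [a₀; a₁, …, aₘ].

[36; 36, 72]

a₀ = ⌊√1298⌋ = 36.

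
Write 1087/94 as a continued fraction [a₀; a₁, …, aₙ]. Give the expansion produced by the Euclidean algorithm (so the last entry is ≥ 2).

1087 = 11*94 + 53
94 = 1*53 + 41
53 = 1*41 + 12
41 = 3*12 + 5
12 = 2*5 + 2
5 = 2*2 + 1
2 = 2*1 + 0  (stop)
So 1087/94 = [11; 1, 1, 3, 2, 2, 2].

[11; 1, 1, 3, 2, 2, 2]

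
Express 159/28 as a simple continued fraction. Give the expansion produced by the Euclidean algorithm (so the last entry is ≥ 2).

159 = 5×28 + 19
28 = 1×19 + 9
19 = 2×9 + 1
9 = 9×1 + 0  (stop)
So 159/28 = [5; 1, 2, 9].

[5; 1, 2, 9]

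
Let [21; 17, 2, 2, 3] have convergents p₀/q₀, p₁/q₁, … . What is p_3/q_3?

Using pₖ = aₖpₖ₋₁ + pₖ₋₂, qₖ = aₖqₖ₋₁ + qₖ₋₂ (with p₋₁=1, p₋₂=0, q₋₁=0, q₋₂=1):
  k=0: a=21, p=21, q=1
  k=1: a=17, p=358, q=17
  k=2: a=2, p=737, q=35
  k=3: a=2, p=1832, q=87

1832/87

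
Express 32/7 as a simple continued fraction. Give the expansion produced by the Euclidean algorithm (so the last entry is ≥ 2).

[4; 1, 1, 3]

32 = 4×7 + 4
7 = 1×4 + 3
4 = 1×3 + 1
3 = 3×1 + 0  (stop)
So 32/7 = [4; 1, 1, 3].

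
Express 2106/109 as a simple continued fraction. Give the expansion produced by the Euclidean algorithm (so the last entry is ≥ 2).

[19; 3, 8, 1, 3]

2106 = 19·109 + 35
109 = 3·35 + 4
35 = 8·4 + 3
4 = 1·3 + 1
3 = 3·1 + 0  (stop)
So 2106/109 = [19; 3, 8, 1, 3].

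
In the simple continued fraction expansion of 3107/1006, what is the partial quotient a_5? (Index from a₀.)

1

3107 = 3·1006 + 89   →  a_0 = 3
1006 = 11·89 + 27   →  a_1 = 11
89 = 3·27 + 8   →  a_2 = 3
27 = 3·8 + 3   →  a_3 = 3
8 = 2·3 + 2   →  a_4 = 2
3 = 1·2 + 1   →  a_5 = 1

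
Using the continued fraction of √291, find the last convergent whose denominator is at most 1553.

√291 = [17; 17, 34, …] (period length 2).
Convergents:
  p_0/q_0 = 17/1
  p_1/q_1 = 290/17
  p_2/q_2 = 9877/579
  p_3/q_3 = 168199/9860
q_2 = 579 ≤ 1553 < 9860 = q_3, so the answer is 9877/579.

9877/579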